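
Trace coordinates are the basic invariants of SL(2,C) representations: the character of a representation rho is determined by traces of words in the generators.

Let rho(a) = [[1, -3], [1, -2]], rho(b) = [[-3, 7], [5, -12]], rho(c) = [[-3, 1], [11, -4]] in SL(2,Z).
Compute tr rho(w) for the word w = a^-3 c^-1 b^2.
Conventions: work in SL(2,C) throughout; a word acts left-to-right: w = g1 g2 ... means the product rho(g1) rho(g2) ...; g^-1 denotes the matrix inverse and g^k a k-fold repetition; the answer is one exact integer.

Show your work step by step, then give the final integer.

517

rho(a^-1) = [[-2, 3], [-1, 1]]
... * rho(a^-1) = [[-2, 3], [-1, 1]]  ->  [[1, -3], [1, -2]]
... * rho(a^-1) = [[-2, 3], [-1, 1]]  ->  [[1, 0], [0, 1]]
... * rho(c^-1) = [[-4, -1], [-11, -3]]  ->  [[-4, -1], [-11, -3]]
... * rho(b) = [[-3, 7], [5, -12]]  ->  [[7, -16], [18, -41]]
... * rho(b) = [[-3, 7], [5, -12]]  ->  [[-101, 241], [-259, 618]]
tr = -101 + 618 = 517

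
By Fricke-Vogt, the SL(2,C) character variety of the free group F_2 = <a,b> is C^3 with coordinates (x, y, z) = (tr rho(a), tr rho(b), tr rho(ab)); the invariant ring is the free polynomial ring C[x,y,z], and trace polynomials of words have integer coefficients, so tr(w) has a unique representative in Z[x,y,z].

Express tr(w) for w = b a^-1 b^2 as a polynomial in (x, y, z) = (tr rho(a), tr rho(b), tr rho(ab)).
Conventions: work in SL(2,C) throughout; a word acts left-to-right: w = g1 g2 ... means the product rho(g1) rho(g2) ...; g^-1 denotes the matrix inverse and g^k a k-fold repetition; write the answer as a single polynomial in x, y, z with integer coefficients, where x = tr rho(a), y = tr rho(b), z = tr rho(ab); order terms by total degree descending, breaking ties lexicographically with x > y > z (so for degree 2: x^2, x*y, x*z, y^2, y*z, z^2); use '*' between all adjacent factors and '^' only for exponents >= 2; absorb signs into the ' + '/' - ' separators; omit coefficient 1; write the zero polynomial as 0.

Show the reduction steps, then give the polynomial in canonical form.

tr(b^2) = tr(b)*tr(b) - tr(1)   [square of b] = y^2 - 2
tr(b^3) = tr(b)*tr(b^2) - tr(b)   [square of b] = y^3 - 3*y
tr(b a b) = tr(b)*tr(a b) - tr(a)   [square of b] = y*z - x
tr(b^3 a) = tr(b)*tr(b a b) - tr(b a)   [square of b] = y^2*z - x*y - z
tr(b a^-1 b^2) = tr(b^3)*tr(a) - tr(b^3 a)   [inverse elimination on a] = x*y^3 - y^2*z - 2*x*y + z

x*y^3 - y^2*z - 2*x*y + z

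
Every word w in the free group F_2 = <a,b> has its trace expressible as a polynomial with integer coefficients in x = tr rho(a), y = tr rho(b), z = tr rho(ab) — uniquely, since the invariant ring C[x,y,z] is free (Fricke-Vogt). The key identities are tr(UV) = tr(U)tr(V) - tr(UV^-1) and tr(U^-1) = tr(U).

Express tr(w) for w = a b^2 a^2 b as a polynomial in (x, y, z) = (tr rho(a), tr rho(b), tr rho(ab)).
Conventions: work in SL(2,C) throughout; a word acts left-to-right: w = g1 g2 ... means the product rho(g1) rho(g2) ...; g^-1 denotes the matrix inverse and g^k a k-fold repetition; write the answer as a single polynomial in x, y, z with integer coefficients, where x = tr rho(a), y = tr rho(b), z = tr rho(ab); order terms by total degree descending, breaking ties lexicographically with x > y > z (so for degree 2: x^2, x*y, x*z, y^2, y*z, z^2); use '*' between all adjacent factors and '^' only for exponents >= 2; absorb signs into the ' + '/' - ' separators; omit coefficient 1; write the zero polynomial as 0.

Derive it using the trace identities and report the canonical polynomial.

next, trace(b a b a) = trace(b a) * trace(b a) - trace(1)   [split at a repeated b] = z^2 - 2
trace(b a b) = trace(b) * trace(a b) - trace(a)   [square of b] = y*z - x
trace(a^2 b a b) = trace(a) * trace(b a b a) - trace(b a b)   [square of a] = x*z^2 - y*z - x
and trace(a b a) = trace(a) * trace(b a) - trace(b)   [square of a] = x*z - y
trace(a^2 b a) = trace(a) * trace(a b a) - trace(a b)   [square of a] = x^2*z - x*y - z
and trace(a b^2 a^2 b) = trace(b) * trace(a^2 b a b) - trace(a^2 b a)   [square of b] = x*y*z^2 - x^2*z - y^2*z + z

x*y*z^2 - x^2*z - y^2*z + z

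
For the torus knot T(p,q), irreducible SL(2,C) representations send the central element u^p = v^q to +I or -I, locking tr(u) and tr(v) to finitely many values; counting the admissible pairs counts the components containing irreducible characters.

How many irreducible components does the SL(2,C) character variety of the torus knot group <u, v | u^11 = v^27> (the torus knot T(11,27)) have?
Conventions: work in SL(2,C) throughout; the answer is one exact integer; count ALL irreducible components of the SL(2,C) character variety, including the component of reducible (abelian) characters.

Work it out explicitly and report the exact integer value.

131

Gamma = < u, v | u^11 = v^27 > (torus knot T(11,27)); the central element u^11 = v^27 acts as +I or -I in any irreducible SL(2,C) representation.
So on each irreducible component the traces are pinned: tr(u) = 2*cos(pi*alpha/11) with 1 <= alpha <= 10, tr(v) = 2*cos(pi*beta/27) with 1 <= beta <= 26.
The two central values (-1)^alpha I and (-1)^beta I must be the same matrix, so alpha and beta share a parity.
count pairs: odd alpha (5 choices) x odd beta (13), plus even alpha (5) x even beta (13): 5*13 + 5*13 = 130.
Total: 130 irreducible-character components + 1 reducible (abelian) component = 131.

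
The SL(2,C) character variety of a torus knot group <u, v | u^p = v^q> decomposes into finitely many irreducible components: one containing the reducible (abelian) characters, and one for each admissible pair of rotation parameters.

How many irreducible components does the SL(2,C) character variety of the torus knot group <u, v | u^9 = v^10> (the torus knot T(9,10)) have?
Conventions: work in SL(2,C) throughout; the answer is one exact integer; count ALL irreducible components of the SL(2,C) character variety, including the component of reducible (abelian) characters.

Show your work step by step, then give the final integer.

In the torus knot group T(9,10), u^9 = v^10 is central, so an irreducible representation sends it to +I or -I (Schur).
This locks tr(u) to 2*cos(pi*alpha/9), alpha in 1..8, and tr(v) to 2*cos(pi*beta/10), beta in 1..9, on each component of irreducible characters.
Consistency of u^9 = (-1)^alpha I with v^10 = (-1)^beta I forces alpha = beta (mod 2).
Enumerate parity-matched pairs: 4*5 odd-odd plus 4*4 even-even gives 36.
That is 36 components of irreducible characters, and with the reducible (abelian) component the total is 37.

37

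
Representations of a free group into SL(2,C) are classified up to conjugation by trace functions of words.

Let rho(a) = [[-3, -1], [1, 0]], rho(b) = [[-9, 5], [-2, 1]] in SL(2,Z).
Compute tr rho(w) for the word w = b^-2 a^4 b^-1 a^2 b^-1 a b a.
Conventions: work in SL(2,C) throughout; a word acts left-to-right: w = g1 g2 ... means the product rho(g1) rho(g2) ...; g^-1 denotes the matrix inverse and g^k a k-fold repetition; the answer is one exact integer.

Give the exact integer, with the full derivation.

rho(b^-1) = [[1, -5], [2, -9]]
... * rho(b^-1) = [[1, -5], [2, -9]]  ->  [[-9, 40], [-16, 71]]
... * rho(a) = [[-3, -1], [1, 0]]  ->  [[67, 9], [119, 16]]
... * rho(a) = [[-3, -1], [1, 0]]  ->  [[-192, -67], [-341, -119]]
... * rho(a) = [[-3, -1], [1, 0]]  ->  [[509, 192], [904, 341]]
... * rho(a) = [[-3, -1], [1, 0]]  ->  [[-1335, -509], [-2371, -904]]
... * rho(b^-1) = [[1, -5], [2, -9]]  ->  [[-2353, 11256], [-4179, 19991]]
... * rho(a) = [[-3, -1], [1, 0]]  ->  [[18315, 2353], [32528, 4179]]
... * rho(a) = [[-3, -1], [1, 0]]  ->  [[-52592, -18315], [-93405, -32528]]
... * rho(b^-1) = [[1, -5], [2, -9]]  ->  [[-89222, 427795], [-158461, 759777]]
... * rho(a) = [[-3, -1], [1, 0]]  ->  [[695461, 89222], [1235160, 158461]]
... * rho(b) = [[-9, 5], [-2, 1]]  ->  [[-6437593, 3566527], [-11433362, 6334261]]
... * rho(a) = [[-3, -1], [1, 0]]  ->  [[22879306, 6437593], [40634347, 11433362]]
tr = 22879306 + 11433362 = 34312668

34312668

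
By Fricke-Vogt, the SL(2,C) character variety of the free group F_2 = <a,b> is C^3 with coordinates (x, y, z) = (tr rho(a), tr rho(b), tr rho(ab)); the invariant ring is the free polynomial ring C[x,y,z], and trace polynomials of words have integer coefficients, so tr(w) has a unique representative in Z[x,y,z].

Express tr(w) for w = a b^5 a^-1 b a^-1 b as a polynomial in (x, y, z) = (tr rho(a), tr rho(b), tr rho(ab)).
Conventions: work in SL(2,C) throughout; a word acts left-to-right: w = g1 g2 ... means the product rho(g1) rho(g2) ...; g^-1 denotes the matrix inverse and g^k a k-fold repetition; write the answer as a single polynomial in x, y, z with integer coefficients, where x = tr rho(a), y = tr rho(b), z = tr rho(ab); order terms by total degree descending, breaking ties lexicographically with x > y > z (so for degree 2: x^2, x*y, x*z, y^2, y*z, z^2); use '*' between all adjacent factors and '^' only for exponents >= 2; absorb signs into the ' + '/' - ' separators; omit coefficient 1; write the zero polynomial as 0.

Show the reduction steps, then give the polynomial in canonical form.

x^2*y^6*z - x^3*y^5 - 2*x*y^5*z^2 - 2*x^2*y^4*z + y^4*z^3 + 3*x^3*y^3 + x*y^5 + 6*x*y^3*z^2 - 2*x^2*y^2*z - 2*y^4*z - 3*y^2*z^3 - x^3*y - 3*x*y^3 - 2*x*y*z^2 + x^2*z + 7*y^2*z + z^3 - 3*z

tr(a b^2) = tr(b)*tr(a b) - tr(a) = y*z - x
tr(b a b^2) = tr(b)*tr(a b^2) - tr(a b) = y^2*z - x*y - z
tr(b a b^3) = tr(b)*tr(b a b^2) - tr(b a b) = y^3*z - x*y^2 - 2*y*z + x
tr(b^4 a b) = tr(b)*tr(b a b^3) - tr(b a b^2) = y^4*z - x*y^3 - 3*y^2*z + 2*x*y + z
and tr(b^5 a b) = tr(b)*tr(b^4 a b) - tr(b^4 a) = y^5*z - x*y^4 - 4*y^3*z + 3*x*y^2 + 3*y*z - x
tr(b a b^6) = tr(b)*tr(b^5 a b) - tr(b^5 a) = y^6*z - x*y^5 - 5*y^4*z + 4*x*y^3 + 6*y^2*z - 3*x*y - z
tr(a b a b) = tr(b a)*tr(b a) - tr(1)   [split at repeated b] = z^2 - 2
tr(a b a) = tr(a)*tr(b a) - tr(b) = x*z - y
tr(b a b a b) = tr(b)*tr(a b a b) - tr(a b a) = y*z^2 - x*z - y
tr(b^2 a b a b) = tr(b)*tr(b a b a b) - tr(b a b a) = y^2*z^2 - x*y*z - y^2 - z^2 + 2
tr(b^3 a b a b) = tr(b)*tr(b^2 a b a b) - tr(b^2 a b a) = y^3*z^2 - x*y^2*z - y^3 - 2*y*z^2 + x*z + 3*y
and tr(b^3 a b a b^2) = tr(b)*tr(b^3 a b a b) - tr(b^3 a b a) = y^4*z^2 - x*y^3*z - y^4 - 3*y^2*z^2 + 2*x*y*z + 4*y^2 + z^2 - 2
tr(b a b^6 a) = tr(b)*tr(b^3 a b a b^2) - tr(b^3 a b a b) = y^5*z^2 - x*y^4*z - y^5 - 4*y^3*z^2 + 3*x*y^2*z + 5*y^3 + 3*y*z^2 - x*z - 5*y
next, tr(b a^-1 b a b^5) = tr(b a b^6)*tr(a) - tr(b a b^6 a) = x*y^6*z - x^2*y^5 - y^5*z^2 - 4*x*y^4*z + 4*x^2*y^3 + y^5 + 4*y^3*z^2 + 3*x*y^2*z - 3*x^2*y - 5*y^3 - 3*y*z^2 + 5*y
next, tr(b^2) = tr(b)*tr(b) - tr(1) = y^2 - 2
and tr(a b^2 a) = tr(a)*tr(b^2 a) - tr(b^2) = x*y*z - x^2 - y^2 + 2
and tr(a b^2 a b^2) = tr(b)*tr(a b^2 a b) - tr(a b^2 a) = y^2*z^2 - 2*x*y*z + x^2 - 2
next, tr(a b^2 a b^3) = tr(b)*tr(a b^2 a b^2) - tr(a b^2 a b) = y^3*z^2 - 2*x*y^2*z + x^2*y - y*z^2 + x*z - y
tr(b^3 a b^2 a b) = tr(b)*tr(a b^2 a b^3) - tr(a b^2 a b^2) = y^4*z^2 - 2*x*y^3*z + x^2*y^2 - 2*y^2*z^2 + 3*x*y*z - x^2 - y^2 + 2
tr(b a b^5 a b) = tr(b)*tr(b^3 a b^2 a b) - tr(b^3 a b^2 a) = y^5*z^2 - 2*x*y^4*z + x^2*y^3 - 3*y^3*z^2 + 5*x*y^2*z - 2*x^2*y - y^3 + y*z^2 - x*z + 3*y
tr(a b a b a b) = tr(b a b a)*tr(b a) - tr(a b)   [split at repeated b] = z^3 - 3*z
next, tr(a b a b a) = tr(a)*tr(b a b a) - tr(b a b) = x*z^2 - y*z - x
tr(b a b a b a b) = tr(b)*tr(a b a b a b) - tr(a b a b a) = y*z^3 - x*z^2 - 2*y*z + x
next, tr(b^2 a b a b a b) = tr(b)*tr(b a b a b a b) - tr(b a b a b a) = y^2*z^3 - x*y*z^2 - 2*y^2*z - z^3 + x*y + 3*z
next, tr(b a b a b a b^3) = tr(b)*tr(b^2 a b a b a b) - tr(b^2 a b a b a) = y^3*z^3 - x*y^2*z^2 - 2*y^3*z - 2*y*z^3 + x*y^2 + x*z^2 + 5*y*z - x
and tr(b a b^5 a b a) = tr(b)*tr(b a b a b a b^3) - tr(b a b a b a b^2) = y^4*z^3 - x*y^3*z^2 - 2*y^4*z - 3*y^2*z^3 + x*y^3 + 2*x*y*z^2 + 7*y^2*z + z^3 - 2*x*y - 3*z
next, tr(b a^-1 b a b^5 a) = tr(b a b^5 a b)*tr(a) - tr(b a b^5 a b a) = x*y^5*z^2 - 2*x^2*y^4*z - y^4*z^3 + x^3*y^3 - 2*x*y^3*z^2 + 5*x^2*y^2*z + 2*y^4*z + 3*y^2*z^3 - 2*x^3*y - 2*x*y^3 - x*y*z^2 - x^2*z - 7*y^2*z - z^3 + 5*x*y + 3*z
next, tr(a b^5 a^-1 b a^-1 b) = tr(b a^-1 b a b^5)*tr(a) - tr(b a^-1 b a b^5 a) = x^2*y^6*z - x^3*y^5 - 2*x*y^5*z^2 - 2*x^2*y^4*z + y^4*z^3 + 3*x^3*y^3 + x*y^5 + 6*x*y^3*z^2 - 2*x^2*y^2*z - 2*y^4*z - 3*y^2*z^3 - x^3*y - 3*x*y^3 - 2*x*y*z^2 + x^2*z + 7*y^2*z + z^3 - 3*z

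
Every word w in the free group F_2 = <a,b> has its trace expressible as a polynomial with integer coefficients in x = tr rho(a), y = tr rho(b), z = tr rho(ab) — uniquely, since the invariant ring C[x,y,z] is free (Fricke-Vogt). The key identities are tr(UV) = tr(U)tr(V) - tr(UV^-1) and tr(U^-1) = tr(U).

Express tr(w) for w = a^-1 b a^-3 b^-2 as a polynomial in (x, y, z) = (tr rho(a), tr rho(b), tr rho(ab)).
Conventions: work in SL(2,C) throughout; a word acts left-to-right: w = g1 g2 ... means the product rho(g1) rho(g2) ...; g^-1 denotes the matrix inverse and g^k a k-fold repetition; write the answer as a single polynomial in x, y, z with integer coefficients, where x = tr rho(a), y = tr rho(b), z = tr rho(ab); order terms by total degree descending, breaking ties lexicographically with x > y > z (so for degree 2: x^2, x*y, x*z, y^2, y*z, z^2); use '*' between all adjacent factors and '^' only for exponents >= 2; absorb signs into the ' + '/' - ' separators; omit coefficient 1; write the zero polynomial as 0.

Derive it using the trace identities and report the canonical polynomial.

x^3*y^2*z - x^4*y - x^2*y^3 - x^2*y*z^2 + x^3*z - x*y^2*z + 4*x^2*y + y^3 + y*z^2 - 2*x*z - 3*y

trace(a^-1) = trace(a) = x
trace(b a b) = trace(b) trace(a b) - trace(a) = y*z - x
trace(b a b a) = trace(a b) trace(a b) - trace(1) = z^2 - 2
trace(a^-1 b a b) = trace(b a b) trace(a) - trace(b a b a) = x*y*z - x^2 - z^2 + 2
trace(b^-1 a^-1 b a) = trace(a^-1 b a) trace(b) - trace(a^-1 b a b) = -x*y*z + x^2 + y^2 + z^2 - 2
trace(a^-1 b a^-1 b^-1) = trace(b^-1 a^-1 b) trace(a) - trace(b^-1 a^-1 b a) = x*y*z - y^2 - z^2 + 2
trace(a^-1 b) = trace(b) trace(a) - trace(b a) = x*y - z
trace(a^-1 b a^-1) = trace(a^-1 b) trace(a) - trace(a^-1 b a) = x^2*y - x*z - y
trace(a^-1 b^-2 a^-1 b) = trace(a^-1 b a^-1 b^-1) trace(b) - trace(a^-1 b a^-1) = x*y^2*z - x^2*y - y^3 - y*z^2 + x*z + 3*y
trace(b^-2 a^-1 b a^-2) = trace(a^-1 b^-2 a^-1 b) trace(a) - trace(a^-1 b^-2 a^-1 b a) = x^2*y^2*z - x^3*y - x*y^3 - x*y*z^2 + x^2*z + 3*x*y - z
trace(a^-1 b a^-3 b^-2) = trace(b^-2 a^-1 b a^-2) trace(a) - trace(b^-2 a^-1 b a^-1) = x^3*y^2*z - x^4*y - x^2*y^3 - x^2*y*z^2 + x^3*z - x*y^2*z + 4*x^2*y + y^3 + y*z^2 - 2*x*z - 3*y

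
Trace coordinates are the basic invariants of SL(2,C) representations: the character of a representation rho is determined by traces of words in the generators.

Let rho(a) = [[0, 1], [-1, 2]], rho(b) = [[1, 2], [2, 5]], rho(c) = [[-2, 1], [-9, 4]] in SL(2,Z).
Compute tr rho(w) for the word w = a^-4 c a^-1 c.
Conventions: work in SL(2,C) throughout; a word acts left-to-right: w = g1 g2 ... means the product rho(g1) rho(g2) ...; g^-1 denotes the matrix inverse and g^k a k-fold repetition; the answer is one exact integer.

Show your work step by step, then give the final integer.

rho(a^-1) = [[2, -1], [1, 0]]
... * rho(a^-1) = [[2, -1], [1, 0]]  ->  [[3, -2], [2, -1]]
... * rho(a^-1) = [[2, -1], [1, 0]]  ->  [[4, -3], [3, -2]]
... * rho(a^-1) = [[2, -1], [1, 0]]  ->  [[5, -4], [4, -3]]
... * rho(c) = [[-2, 1], [-9, 4]]  ->  [[26, -11], [19, -8]]
... * rho(a^-1) = [[2, -1], [1, 0]]  ->  [[41, -26], [30, -19]]
... * rho(c) = [[-2, 1], [-9, 4]]  ->  [[152, -63], [111, -46]]
tr = 152 + -46 = 106

106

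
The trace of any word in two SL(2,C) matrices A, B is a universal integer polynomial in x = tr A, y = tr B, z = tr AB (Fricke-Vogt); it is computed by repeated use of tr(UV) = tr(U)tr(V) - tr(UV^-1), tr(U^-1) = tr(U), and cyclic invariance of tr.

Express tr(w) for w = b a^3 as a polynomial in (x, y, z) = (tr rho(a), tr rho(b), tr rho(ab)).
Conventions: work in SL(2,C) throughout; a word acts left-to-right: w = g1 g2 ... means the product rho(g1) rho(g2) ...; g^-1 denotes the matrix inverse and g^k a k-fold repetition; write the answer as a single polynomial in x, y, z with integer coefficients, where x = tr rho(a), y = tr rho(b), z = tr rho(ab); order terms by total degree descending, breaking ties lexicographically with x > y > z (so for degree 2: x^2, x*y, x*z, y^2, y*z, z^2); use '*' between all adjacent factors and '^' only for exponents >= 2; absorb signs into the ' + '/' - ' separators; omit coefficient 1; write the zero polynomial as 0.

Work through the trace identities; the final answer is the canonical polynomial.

use: tr(a b a) = tr(a) * tr(b a) - tr(b) = x*z - y
use: tr(b a^3) = tr(a) * tr(a b a) - tr(a b) = x^2*z - x*y - z

x^2*z - x*y - z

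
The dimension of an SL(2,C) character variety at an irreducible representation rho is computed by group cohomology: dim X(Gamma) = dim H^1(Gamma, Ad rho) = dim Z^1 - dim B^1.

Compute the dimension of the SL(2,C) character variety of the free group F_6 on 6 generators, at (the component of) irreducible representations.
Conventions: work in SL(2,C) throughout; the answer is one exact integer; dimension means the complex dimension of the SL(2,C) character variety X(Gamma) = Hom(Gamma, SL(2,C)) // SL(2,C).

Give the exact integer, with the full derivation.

The free group F_6: 6 generators, no relators.
Z^1(Gamma, Ad rho) = (sl_2)^6: a cocycle is a free choice of one sl_2 vector per generator, so dim Z^1 = 3*6 = 18.
dim B^1 = 3: the coboundary map is injective because an irreducible image has centralizer 0 in sl_2.
Therefore dim X = 18 - 3 = 15.

15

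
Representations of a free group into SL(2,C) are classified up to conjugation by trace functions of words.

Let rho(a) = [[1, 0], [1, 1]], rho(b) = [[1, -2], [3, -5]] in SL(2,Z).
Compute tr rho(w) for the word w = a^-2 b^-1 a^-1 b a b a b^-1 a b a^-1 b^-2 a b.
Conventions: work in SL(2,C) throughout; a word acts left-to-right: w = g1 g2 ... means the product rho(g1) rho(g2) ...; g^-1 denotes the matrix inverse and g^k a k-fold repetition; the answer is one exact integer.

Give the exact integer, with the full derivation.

rho(a^-1) = [[1, 0], [-1, 1]]
... * rho(a^-1) = [[1, 0], [-1, 1]]  ->  [[1, 0], [-2, 1]]
... * rho(b^-1) = [[-5, 2], [-3, 1]]  ->  [[-5, 2], [7, -3]]
... * rho(a^-1) = [[1, 0], [-1, 1]]  ->  [[-7, 2], [10, -3]]
... * rho(b) = [[1, -2], [3, -5]]  ->  [[-1, 4], [1, -5]]
... * rho(a) = [[1, 0], [1, 1]]  ->  [[3, 4], [-4, -5]]
... * rho(b) = [[1, -2], [3, -5]]  ->  [[15, -26], [-19, 33]]
... * rho(a) = [[1, 0], [1, 1]]  ->  [[-11, -26], [14, 33]]
... * rho(b^-1) = [[-5, 2], [-3, 1]]  ->  [[133, -48], [-169, 61]]
... * rho(a) = [[1, 0], [1, 1]]  ->  [[85, -48], [-108, 61]]
... * rho(b) = [[1, -2], [3, -5]]  ->  [[-59, 70], [75, -89]]
... * rho(a^-1) = [[1, 0], [-1, 1]]  ->  [[-129, 70], [164, -89]]
... * rho(b^-1) = [[-5, 2], [-3, 1]]  ->  [[435, -188], [-553, 239]]
... * rho(b^-1) = [[-5, 2], [-3, 1]]  ->  [[-1611, 682], [2048, -867]]
... * rho(a) = [[1, 0], [1, 1]]  ->  [[-929, 682], [1181, -867]]
... * rho(b) = [[1, -2], [3, -5]]  ->  [[1117, -1552], [-1420, 1973]]
tr = 1117 + 1973 = 3090

3090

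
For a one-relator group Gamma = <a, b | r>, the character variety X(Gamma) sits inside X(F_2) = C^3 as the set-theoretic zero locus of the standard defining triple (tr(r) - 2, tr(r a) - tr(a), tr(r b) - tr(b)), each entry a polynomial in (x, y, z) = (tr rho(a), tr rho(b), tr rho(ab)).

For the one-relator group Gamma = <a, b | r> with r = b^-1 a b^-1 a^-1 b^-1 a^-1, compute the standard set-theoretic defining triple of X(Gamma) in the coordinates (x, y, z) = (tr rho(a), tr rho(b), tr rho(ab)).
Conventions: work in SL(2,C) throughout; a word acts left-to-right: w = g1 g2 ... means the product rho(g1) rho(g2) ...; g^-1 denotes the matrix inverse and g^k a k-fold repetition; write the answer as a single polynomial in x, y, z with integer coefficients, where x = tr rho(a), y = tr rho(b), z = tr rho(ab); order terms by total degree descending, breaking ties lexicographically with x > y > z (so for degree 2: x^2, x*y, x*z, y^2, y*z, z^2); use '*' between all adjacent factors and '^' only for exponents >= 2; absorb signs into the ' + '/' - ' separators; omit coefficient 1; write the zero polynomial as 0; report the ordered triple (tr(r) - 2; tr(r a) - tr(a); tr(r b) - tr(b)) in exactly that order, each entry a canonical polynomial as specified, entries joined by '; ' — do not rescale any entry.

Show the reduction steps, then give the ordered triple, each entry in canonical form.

x*y*z^2 - x^2*z - z^3 - x*y + 3*z - 2; x*y^2*z - x^2*y - y*z^2 - x + y; y*z - x - y

use: tr(a b^-1) = tr(a)*tr(b) - tr(a b)   [inverse elimination on b] = x*y - z
use: tr(b^-1 a b^-1) = tr(a b^-1)*tr(b) - tr(a)   [inverse elimination on b] = x*y^2 - y*z - x
tr(a^2) = tr(a)*tr(a) - tr(1)   [square of a] = x^2 - 2
tr(a^2 b) = tr(a)*tr(b a) - tr(b)   [square of a] = x*z - y
use: tr(a b^-1 a) = tr(a^2)*tr(b) - tr(a^2 b)   [inverse elimination on b] = x^2*y - x*z - y
tr(a b a b) = tr(b a)*tr(b a) - tr(1)   [split at a repeated b] = z^2 - 2
tr(a b^-1 a b) = tr(a b a)*tr(b) - tr(a b a b)   [inverse elimination on b] = x*y*z - y^2 - z^2 + 2
tr(b^-1 a b^-1 a) = tr(a b^-1 a)*tr(b) - tr(a b^-1 a b)   [inverse elimination on b] = x^2*y^2 - 2*x*y*z + z^2 - 2
tr(b^-1 a b^-1 a^-1) = tr(b^-1 a b^-1)*tr(a) - tr(b^-1 a b^-1 a)   [inverse elimination on a] = x*y*z - x^2 - z^2 + 2
tr(a^-1 b^-1 a b^-1 a^-1) = tr(b^-1 a b^-1 a^-1)*tr(a) - tr(b^-1 a b^-1)   [inverse elimination on a] = x^2*y*z - x^3 - x*y^2 - x*z^2 + y*z + 3*x
tr(a^2 b a) = tr(a)*tr(a b a) - tr(a b)   [square of a] = x^2*z - x*y - z
tr(b a b) = tr(b)*tr(a b) - tr(a)   [square of b] = y*z - x
tr(a^2 b a b) = tr(a)*tr(b a b a) - tr(b a b)   [square of a] = x*z^2 - y*z - x
apply: tr(a b a b^-1 a) = tr(a^2 b a)*tr(b) - tr(a^2 b a b)   [inverse elimination on b] = x^2*y*z - x*y^2 - x*z^2 + x
tr(a b a b a b) = tr(a b a b)*tr(a b) - tr(b a)   [split at a repeated a] = z^3 - 3*z
tr(a b a b^-1 a b) = tr(a b a b a)*tr(b) - tr(a b a b a b)   [inverse elimination on b] = x*y*z^2 - y^2*z - z^3 - x*y + 3*z
tr(b^-1 a b^-1 a b a) = tr(a b a b^-1 a)*tr(b) - tr(a b a b^-1 a b)   [inverse elimination on b] = x^2*y^2*z - x*y^3 - 2*x*y*z^2 + y^2*z + z^3 + 2*x*y - 3*z
apply: tr(b a^-1 b^-1 a b^-1 a) = tr(b^-1 a b^-1 a b)*tr(a) - tr(b^-1 a b^-1 a b a)   [inverse elimination on a] = -x^2*y^2*z + x^3*y + x*y^3 + 2*x*y*z^2 - x^2*z - y^2*z - z^3 - 3*x*y + 3*z
tr(a^-1 b^-1 a b^-1 a^-1 b) = tr(b a^-1 b^-1 a b^-1)*tr(a) - tr(b a^-1 b^-1 a b^-1 a)   [inverse elimination on a] = x^2*y^2*z - x^3*y - x*y^3 - 2*x*y*z^2 + x^2*z + y^2*z + z^3 + 4*x*y - 3*z
tr(b^-1 a b^-1 a^-1 b^-1 a^-1) = tr(a^-1 b^-1 a b^-1 a^-1)*tr(b) - tr(a^-1 b^-1 a b^-1 a^-1 b)   [inverse elimination on b] = x*y*z^2 - x^2*z - z^3 - x*y + 3*z
apply: tr(b^-2) = tr(b^-1)*tr(b) - tr(1)  (eliminate b^-1) = y^2 - 2
apply: tr(b^-1 a b a^-1) = tr(b^-1 a b)*tr(a) - tr(b^-1 a b a)  (eliminate a^-1) = -x*y*z + x^2 + y^2 + z^2 - 2
tr(a^-1 b^-2 a b) = tr(b^-1 a b a^-1)*tr(b) - tr(b^-1 a b a^-1 b)  (eliminate b^-1) = -x*y^2*z + x^2*y + y^3 + y*z^2 - 3*y
use: tr(b^-1 a b^-1 a^-1 b^-1) = tr(a^-1 b^-2 a)*tr(b) - tr(a^-1 b^-2 a b)  (eliminate b^-1) = x*y^2*z - x^2*y - y*z^2 + y
assemble the triple (tr(r) - 2; tr(r a) - x; tr(r b) - y)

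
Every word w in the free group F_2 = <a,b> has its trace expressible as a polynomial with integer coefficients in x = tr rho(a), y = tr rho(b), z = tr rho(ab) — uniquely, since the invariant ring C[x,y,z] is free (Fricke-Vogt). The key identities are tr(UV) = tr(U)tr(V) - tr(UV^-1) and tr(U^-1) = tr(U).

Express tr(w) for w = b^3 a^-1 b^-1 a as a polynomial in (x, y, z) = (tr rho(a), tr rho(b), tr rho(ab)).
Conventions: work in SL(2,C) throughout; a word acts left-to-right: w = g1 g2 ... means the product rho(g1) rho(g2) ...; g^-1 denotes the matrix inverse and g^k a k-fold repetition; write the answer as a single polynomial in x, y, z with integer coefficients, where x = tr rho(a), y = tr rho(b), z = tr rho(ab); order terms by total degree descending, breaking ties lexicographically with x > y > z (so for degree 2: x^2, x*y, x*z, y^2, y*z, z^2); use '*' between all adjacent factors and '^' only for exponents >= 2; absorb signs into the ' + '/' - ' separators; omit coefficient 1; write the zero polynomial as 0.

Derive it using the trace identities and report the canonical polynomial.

-x*y^3*z + x^2*y^2 + y^4 + y^2*z^2 + x*y*z - x^2 - 4*y^2 - z^2 + 2

reduce: trace(a b^2) = trace(b)*trace(a b) - trace(a) = y*z - x
so trace(b^2) = trace(b)*trace(b) - trace(1) = y^2 - 2
so trace(a^2 b^2) = trace(a)*trace(b^2 a) - trace(b^2) = x*y*z - x^2 - y^2 + 2
trace(a^2 b) = trace(a)*trace(b a) - trace(b) = x*z - y
trace(a b^3 a) = trace(b)*trace(a^2 b^2) - trace(a^2 b) = x*y^2*z - x^2*y - y^3 - x*z + 3*y
trace(a b a b) = trace(a b)*trace(a b) - trace(1)   [split at repeated a] = z^2 - 2
reduce: trace(b a b a b) = trace(b)*trace(a b a b) - trace(a b a) = y*z^2 - x*z - y
trace(a b^3 a b) = trace(b)*trace(b a b a b) - trace(b a b a) = y^2*z^2 - x*y*z - y^2 - z^2 + 2
reduce: trace(b^-1 a b^3 a) = trace(a b^3 a)*trace(b) - trace(a b^3 a b) = x*y^3*z - x^2*y^2 - y^4 - y^2*z^2 + 4*y^2 + z^2 - 2
reduce: trace(b^3 a^-1 b^-1 a) = trace(b^-1 a b^3)*trace(a) - trace(b^-1 a b^3 a) = -x*y^3*z + x^2*y^2 + y^4 + y^2*z^2 + x*y*z - x^2 - 4*y^2 - z^2 + 2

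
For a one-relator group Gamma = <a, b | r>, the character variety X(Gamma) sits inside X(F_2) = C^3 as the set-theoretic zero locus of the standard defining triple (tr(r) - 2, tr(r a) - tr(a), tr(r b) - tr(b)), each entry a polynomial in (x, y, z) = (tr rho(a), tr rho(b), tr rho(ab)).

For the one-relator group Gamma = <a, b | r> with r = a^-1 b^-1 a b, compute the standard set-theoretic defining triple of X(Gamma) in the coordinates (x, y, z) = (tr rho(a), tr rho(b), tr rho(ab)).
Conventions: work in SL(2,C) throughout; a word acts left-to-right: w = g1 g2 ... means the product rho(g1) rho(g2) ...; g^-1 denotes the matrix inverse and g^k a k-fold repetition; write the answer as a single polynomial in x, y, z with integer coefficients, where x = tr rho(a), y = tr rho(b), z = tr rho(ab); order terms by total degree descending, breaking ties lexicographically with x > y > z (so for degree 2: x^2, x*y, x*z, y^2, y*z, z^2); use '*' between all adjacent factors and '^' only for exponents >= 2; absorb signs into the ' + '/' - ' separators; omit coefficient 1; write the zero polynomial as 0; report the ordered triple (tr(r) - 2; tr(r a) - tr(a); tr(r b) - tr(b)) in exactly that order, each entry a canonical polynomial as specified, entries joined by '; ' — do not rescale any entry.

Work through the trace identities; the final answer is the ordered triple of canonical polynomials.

trace(a b a) = trace(a) trace(b a) - trace(b)  (reduce the a square) = x*z - y
trace(a b a b) = trace(a b) trace(a b) - trace(1)  (split on a) = z^2 - 2
trace(b^-1 a b a) = trace(a b a) trace(b) - trace(a b a b)  (eliminate b^-1) = x*y*z - y^2 - z^2 + 2
trace(a^-1 b^-1 a b) = trace(b^-1 a b) trace(a) - trace(b^-1 a b a)  (eliminate a^-1) = -x*y*z + x^2 + y^2 + z^2 - 2
trace(b^2) = trace(b) trace(b) - trace(1) = y^2 - 2
trace(b a b) = trace(b) trace(a b) - trace(a) = y*z - x
trace(b a b^2) = trace(b) trace(b a b) - trace(b a) = y^2*z - x*y - z
trace(b a b^2 a) = trace(b) trace(a b a b) - trace(a b a) = y*z^2 - x*z - y
trace(a b^2 a^-1 b) = trace(b a b^2) trace(a) - trace(b a b^2 a) = x*y^2*z - x^2*y - y*z^2 + y
trace(a^-1 b^-1 a b^2) = trace(a b^2 a^-1) trace(b) - trace(a b^2 a^-1 b) = -x*y^2*z + x^2*y + y^3 + y*z^2 - 3*y
assemble the triple (trace(r) - 2; trace(r a) - x; trace(r b) - y)

-x*y*z + x^2 + y^2 + z^2 - 4; 0; -x*y^2*z + x^2*y + y^3 + y*z^2 - 4*y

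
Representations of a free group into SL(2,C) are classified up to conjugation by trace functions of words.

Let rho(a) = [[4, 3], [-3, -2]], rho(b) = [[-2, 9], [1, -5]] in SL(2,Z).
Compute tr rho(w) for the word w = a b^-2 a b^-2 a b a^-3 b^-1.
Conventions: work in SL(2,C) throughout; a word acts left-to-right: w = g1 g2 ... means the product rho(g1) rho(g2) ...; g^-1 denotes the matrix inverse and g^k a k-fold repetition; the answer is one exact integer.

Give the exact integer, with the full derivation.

rho(a) = [[4, 3], [-3, -2]]
... * rho(b^-1) = [[-5, -9], [-1, -2]]  ->  [[-23, -42], [17, 31]]
... * rho(b^-1) = [[-5, -9], [-1, -2]]  ->  [[157, 291], [-116, -215]]
... * rho(a) = [[4, 3], [-3, -2]]  ->  [[-245, -111], [181, 82]]
... * rho(b^-1) = [[-5, -9], [-1, -2]]  ->  [[1336, 2427], [-987, -1793]]
... * rho(b^-1) = [[-5, -9], [-1, -2]]  ->  [[-9107, -16878], [6728, 12469]]
... * rho(a) = [[4, 3], [-3, -2]]  ->  [[14206, 6435], [-10495, -4754]]
... * rho(b) = [[-2, 9], [1, -5]]  ->  [[-21977, 95679], [16236, -70685]]
... * rho(a^-1) = [[-2, -3], [3, 4]]  ->  [[330991, 448647], [-244527, -331448]]
... * rho(a^-1) = [[-2, -3], [3, 4]]  ->  [[683959, 801615], [-505290, -592211]]
... * rho(a^-1) = [[-2, -3], [3, 4]]  ->  [[1036927, 1154583], [-766053, -852974]]
... * rho(b^-1) = [[-5, -9], [-1, -2]]  ->  [[-6339218, -11641509], [4683239, 8600425]]
tr = -6339218 + 8600425 = 2261207

2261207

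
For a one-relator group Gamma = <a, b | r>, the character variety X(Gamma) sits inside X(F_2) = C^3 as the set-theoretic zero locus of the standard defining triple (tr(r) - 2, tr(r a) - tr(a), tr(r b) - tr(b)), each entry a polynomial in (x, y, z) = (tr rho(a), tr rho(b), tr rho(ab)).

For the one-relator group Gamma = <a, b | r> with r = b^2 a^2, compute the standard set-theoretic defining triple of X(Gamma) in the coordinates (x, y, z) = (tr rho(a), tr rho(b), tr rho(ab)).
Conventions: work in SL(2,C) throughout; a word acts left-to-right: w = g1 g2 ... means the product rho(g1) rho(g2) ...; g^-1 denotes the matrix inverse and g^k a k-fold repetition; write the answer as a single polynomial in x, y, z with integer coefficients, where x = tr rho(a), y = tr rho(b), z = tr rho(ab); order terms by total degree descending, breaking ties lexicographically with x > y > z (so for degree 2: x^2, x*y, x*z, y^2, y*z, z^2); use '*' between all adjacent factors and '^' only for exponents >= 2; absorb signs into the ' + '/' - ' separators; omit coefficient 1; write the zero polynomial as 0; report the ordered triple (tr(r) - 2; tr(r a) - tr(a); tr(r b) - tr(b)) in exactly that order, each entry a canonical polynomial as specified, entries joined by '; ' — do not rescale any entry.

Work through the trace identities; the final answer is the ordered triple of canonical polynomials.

x*y*z - x^2 - y^2; x^2*y*z - x^3 - x*y^2 - y*z + 2*x; x*y^2*z - x^2*y - y^3 - x*z + 2*y

so trace(a^2 b) = trace(a) * trace(b a) - trace(b) = x*z - y
reduce: trace(a^2) = trace(a) * trace(a) - trace(1) = x^2 - 2
reduce: trace(b^2 a^2) = trace(b) * trace(a^2 b) - trace(a^2) = x*y*z - x^2 - y^2 + 2
reduce: trace(b^2 a) = trace(b) * trace(a b) - trace(a) = y*z - x
reduce: trace(b^2 a^3) = trace(a) * trace(b^2 a^2) - trace(b^2 a) = x^2*y*z - x^3 - x*y^2 - y*z + 3*x
trace(b^2 a^2 b) = trace(b) * trace(a^2 b^2) - trace(a^2 b) = x*y^2*z - x^2*y - y^3 - x*z + 3*y
assemble the triple (trace(r) - 2; trace(r a) - x; trace(r b) - y)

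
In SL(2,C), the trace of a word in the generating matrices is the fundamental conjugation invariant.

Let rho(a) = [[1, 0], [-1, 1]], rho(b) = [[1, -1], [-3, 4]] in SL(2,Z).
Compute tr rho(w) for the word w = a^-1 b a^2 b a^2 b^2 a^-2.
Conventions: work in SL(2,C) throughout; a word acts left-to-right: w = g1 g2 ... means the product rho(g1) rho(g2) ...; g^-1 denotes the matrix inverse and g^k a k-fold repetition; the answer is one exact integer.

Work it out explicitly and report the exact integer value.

rho(a^-1) = [[1, 0], [1, 1]]
... * rho(b) = [[1, -1], [-3, 4]]  ->  [[1, -1], [-2, 3]]
... * rho(a) = [[1, 0], [-1, 1]]  ->  [[2, -1], [-5, 3]]
... * rho(a) = [[1, 0], [-1, 1]]  ->  [[3, -1], [-8, 3]]
... * rho(b) = [[1, -1], [-3, 4]]  ->  [[6, -7], [-17, 20]]
... * rho(a) = [[1, 0], [-1, 1]]  ->  [[13, -7], [-37, 20]]
... * rho(a) = [[1, 0], [-1, 1]]  ->  [[20, -7], [-57, 20]]
... * rho(b) = [[1, -1], [-3, 4]]  ->  [[41, -48], [-117, 137]]
... * rho(b) = [[1, -1], [-3, 4]]  ->  [[185, -233], [-528, 665]]
... * rho(a^-1) = [[1, 0], [1, 1]]  ->  [[-48, -233], [137, 665]]
... * rho(a^-1) = [[1, 0], [1, 1]]  ->  [[-281, -233], [802, 665]]
tr = -281 + 665 = 384

384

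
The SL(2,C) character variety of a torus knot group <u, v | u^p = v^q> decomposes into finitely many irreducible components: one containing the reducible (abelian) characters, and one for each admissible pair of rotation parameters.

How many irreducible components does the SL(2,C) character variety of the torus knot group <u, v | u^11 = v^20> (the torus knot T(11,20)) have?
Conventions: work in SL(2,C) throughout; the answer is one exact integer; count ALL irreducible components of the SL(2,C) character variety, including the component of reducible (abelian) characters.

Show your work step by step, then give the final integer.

96

In the torus knot group T(11,20), u^11 = v^20 is central, so an irreducible representation sends it to +I or -I (Schur).
This locks tr(u) to 2*cos(pi*alpha/11), alpha in 1..10, and tr(v) to 2*cos(pi*beta/20), beta in 1..19, on each component of irreducible characters.
u^11 = (-1)^alpha I and v^20 = (-1)^beta I must agree, so alpha and beta have equal parity.
count pairs: odd alpha (5 choices) x odd beta (10), plus even alpha (5) x even beta (9): 5*10 + 5*9 = 95.
Total: 95 irreducible-character components + 1 reducible (abelian) component = 96.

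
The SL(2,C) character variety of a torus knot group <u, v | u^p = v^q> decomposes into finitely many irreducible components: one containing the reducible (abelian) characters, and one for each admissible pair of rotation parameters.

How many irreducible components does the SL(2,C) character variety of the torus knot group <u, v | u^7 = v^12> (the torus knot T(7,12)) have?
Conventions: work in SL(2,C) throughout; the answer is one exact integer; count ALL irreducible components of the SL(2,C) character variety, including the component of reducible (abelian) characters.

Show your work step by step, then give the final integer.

34

Gamma = < u, v | u^7 = v^12 > (torus knot T(7,12)); the central element u^7 = v^12 acts as +I or -I in any irreducible SL(2,C) representation.
On an irreducible component, tr(u) is locked at 2*cos(pi*alpha/7) for some alpha in 1..6, and tr(v) at 2*cos(pi*beta/12) for some beta in 1..11.
The two central values (-1)^alpha I and (-1)^beta I must be the same matrix, so alpha and beta share a parity.
count pairs: odd alpha (3 choices) x odd beta (6), plus even alpha (3) x even beta (5): 3*6 + 3*5 = 33.
Total: 33 irreducible-character components + 1 reducible (abelian) component = 34.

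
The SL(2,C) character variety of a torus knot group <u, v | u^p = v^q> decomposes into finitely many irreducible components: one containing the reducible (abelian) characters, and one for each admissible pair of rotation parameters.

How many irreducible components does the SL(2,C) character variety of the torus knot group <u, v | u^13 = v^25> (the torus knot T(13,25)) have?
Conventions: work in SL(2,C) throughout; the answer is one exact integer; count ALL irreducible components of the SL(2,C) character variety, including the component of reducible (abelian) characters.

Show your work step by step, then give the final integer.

145

In the torus knot group T(13,25), u^13 = v^25 is central, so an irreducible representation sends it to +I or -I (Schur).
On an irreducible component, tr(u) is locked at 2*cos(pi*alpha/13) for some alpha in 1..12, and tr(v) at 2*cos(pi*beta/25) for some beta in 1..24.
u^13 = (-1)^alpha I and v^25 = (-1)^beta I must agree, so alpha and beta have equal parity.
Enumerate parity-matched pairs: 6*12 odd-odd plus 6*12 even-even gives 144.
Total: 144 irreducible-character components + 1 reducible (abelian) component = 145.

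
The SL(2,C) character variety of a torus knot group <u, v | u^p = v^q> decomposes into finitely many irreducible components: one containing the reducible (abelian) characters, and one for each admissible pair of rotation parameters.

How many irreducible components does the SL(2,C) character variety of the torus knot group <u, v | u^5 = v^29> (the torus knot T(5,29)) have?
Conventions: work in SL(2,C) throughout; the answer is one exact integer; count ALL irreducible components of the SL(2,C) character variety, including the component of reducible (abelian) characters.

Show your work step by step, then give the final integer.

In the torus knot group T(5,29), u^5 = v^29 is central, so an irreducible representation sends it to +I or -I (Schur).
So on each irreducible component the traces are pinned: tr(u) = 2*cos(pi*alpha/5) with 1 <= alpha <= 4, tr(v) = 2*cos(pi*beta/29) with 1 <= beta <= 28.
u^5 = (-1)^alpha I and v^29 = (-1)^beta I must agree, so alpha and beta have equal parity.
Counting: 2 odd alphas x 14 odd betas + 2 even alphas x 14 even betas = 28 + 28 = 56.
Total: 56 irreducible-character components + 1 reducible (abelian) component = 57.

57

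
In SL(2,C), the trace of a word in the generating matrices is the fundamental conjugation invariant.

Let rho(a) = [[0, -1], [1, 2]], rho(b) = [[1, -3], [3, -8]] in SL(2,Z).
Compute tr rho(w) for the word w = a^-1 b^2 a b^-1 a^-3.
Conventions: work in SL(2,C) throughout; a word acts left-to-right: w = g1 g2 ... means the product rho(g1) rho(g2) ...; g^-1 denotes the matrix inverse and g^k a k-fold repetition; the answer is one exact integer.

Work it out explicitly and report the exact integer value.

-6262

rho(a^-1) = [[2, 1], [-1, 0]]
... * rho(b) = [[1, -3], [3, -8]]  ->  [[5, -14], [-1, 3]]
... * rho(b) = [[1, -3], [3, -8]]  ->  [[-37, 97], [8, -21]]
... * rho(a) = [[0, -1], [1, 2]]  ->  [[97, 231], [-21, -50]]
... * rho(b^-1) = [[-8, 3], [-3, 1]]  ->  [[-1469, 522], [318, -113]]
... * rho(a^-1) = [[2, 1], [-1, 0]]  ->  [[-3460, -1469], [749, 318]]
... * rho(a^-1) = [[2, 1], [-1, 0]]  ->  [[-5451, -3460], [1180, 749]]
... * rho(a^-1) = [[2, 1], [-1, 0]]  ->  [[-7442, -5451], [1611, 1180]]
tr = -7442 + 1180 = -6262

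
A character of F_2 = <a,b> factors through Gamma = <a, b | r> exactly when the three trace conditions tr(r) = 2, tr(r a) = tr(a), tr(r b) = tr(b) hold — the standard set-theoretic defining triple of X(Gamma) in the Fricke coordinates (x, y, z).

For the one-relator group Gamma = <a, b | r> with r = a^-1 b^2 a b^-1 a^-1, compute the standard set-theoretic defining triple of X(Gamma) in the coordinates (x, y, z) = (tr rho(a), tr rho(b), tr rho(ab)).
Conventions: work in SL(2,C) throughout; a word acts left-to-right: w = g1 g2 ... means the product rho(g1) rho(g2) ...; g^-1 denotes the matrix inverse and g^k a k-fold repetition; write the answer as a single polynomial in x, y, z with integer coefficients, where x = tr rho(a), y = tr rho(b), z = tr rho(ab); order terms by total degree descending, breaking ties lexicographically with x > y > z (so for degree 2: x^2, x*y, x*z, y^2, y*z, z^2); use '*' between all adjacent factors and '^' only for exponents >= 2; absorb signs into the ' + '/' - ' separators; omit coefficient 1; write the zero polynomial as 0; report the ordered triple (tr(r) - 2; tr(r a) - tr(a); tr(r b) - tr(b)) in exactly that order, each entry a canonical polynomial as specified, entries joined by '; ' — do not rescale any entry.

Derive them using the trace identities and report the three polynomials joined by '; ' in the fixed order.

-x^2*y^2*z + x^3*y + x*y^3 + x*y*z^2 - 3*x*y - z - 2; -x*y^2*z + x^2*y + y^3 + y*z^2 - x - 3*y; -x^2*y^3*z + x^3*y^2 + x*y^4 + 2*x*y^2*z^2 - x^2*y*z - y^3*z - y*z^3 - 3*x*y^2 + 3*y*z - x - y

reduce: trace(b^2) = trace(b) trace(b) - trace(1) = y^2 - 2
trace(b^2 a) = trace(b) trace(a b) - trace(a) = y*z - x
trace(a^-1 b^2) = trace(b^2) trace(a) - trace(b^2 a) = x*y^2 - y*z - x
trace(b^2 a b) = trace(b) trace(a b^2) - trace(a b) = y^2*z - x*y - z
so trace(a b a b) = trace(b a) trace(b a) - trace(1)   [split at repeated b] = z^2 - 2
trace(a b a) = trace(a) trace(b a) - trace(b) = x*z - y
trace(b^2 a b a) = trace(b) trace(a b a b) - trace(a b a) = y*z^2 - x*z - y
reduce: trace(a^-1 b^2 a b) = trace(b^2 a b) trace(a) - trace(b^2 a b a) = x*y^2*z - x^2*y - y*z^2 + y
reduce: trace(a^-2 b^2 a b) = trace(a^-1 b^2 a b) trace(a) - trace(a^-1 b^2 a b a) = x^2*y^2*z - x^3*y - x*y*z^2 - y^2*z + 2*x*y + z
trace(a^-1 b^2 a b^-1 a^-1) = trace(a^-2 b^2 a) trace(b) - trace(a^-2 b^2 a b) = -x^2*y^2*z + x^3*y + x*y^3 + x*y*z^2 - 3*x*y - z
so trace(a^2) = trace(a) trace(a) - trace(1) = x^2 - 2
so trace(a b^2 a) = trace(b) trace(a^2 b) - trace(a^2) = x*y*z - x^2 - y^2 + 2
trace(b^2 a b^-1 a) = trace(a b^2 a) trace(b) - trace(a b^2 a b) = x*y^2*z - x^2*y - y^3 - y*z^2 + x*z + 3*y
trace(a^-1 b^2 a b^-1) = trace(b^2 a b^-1) trace(a) - trace(b^2 a b^-1 a) = -x*y^2*z + x^2*y + y^3 + y*z^2 - 3*y
reduce: trace(b^2 a^2 b) = trace(b) trace(a^2 b^2) - trace(a^2 b) = x*y^2*z - x^2*y - y^3 - x*z + 3*y
so trace(a^2 b a b) = trace(a) trace(b a b a) - trace(b a b) = x*z^2 - y*z - x
trace(a^2 b a) = trace(a) trace(b a^2) - trace(b a) = x^2*z - x*y - z
so trace(b^2 a^2 b a) = trace(b) trace(a^2 b a b) - trace(a^2 b a) = x*y*z^2 - x^2*z - y^2*z + z
trace(a b a^-1 b^2 a) = trace(b^2 a^2 b) trace(a) - trace(b^2 a^2 b a) = x^2*y^2*z - x^3*y - x*y^3 - x*y*z^2 + y^2*z + 3*x*y - z
reduce: trace(b^2 a b a b) = trace(b) trace(b a b a b) - trace(b a b a) = y^2*z^2 - x*y*z - y^2 - z^2 + 2
reduce: trace(a b a b a b) = trace(a b) trace(a b a b) - trace(a^-1 b^-1)   [split at repeated a] = z^3 - 3*z
reduce: trace(b^2 a b a b a) = trace(b) trace(a b a b a b) - trace(a b a b a) = y*z^3 - x*z^2 - 2*y*z + x
reduce: trace(a b a^-1 b^2 a b) = trace(b^2 a b a b) trace(a) - trace(b^2 a b a b a) = x*y^2*z^2 - x^2*y*z - y*z^3 - x*y^2 + 2*y*z + x
trace(b a^-1 b^2 a b^-1 a) = trace(a b a^-1 b^2 a) trace(b) - trace(a b a^-1 b^2 a b) = x^2*y^3*z - x^3*y^2 - x*y^4 - 2*x*y^2*z^2 + x^2*y*z + y^3*z + y*z^3 + 4*x*y^2 - 3*y*z - x
so trace(a^-1 b^2 a b^-1 a^-1 b) = trace(b a^-1 b^2 a b^-1) trace(a) - trace(b a^-1 b^2 a b^-1 a) = -x^2*y^3*z + x^3*y^2 + x*y^4 + 2*x*y^2*z^2 - x^2*y*z - y^3*z - y*z^3 - 3*x*y^2 + 3*y*z - x
assemble the triple (trace(r) - 2; trace(r a) - x; trace(r b) - y)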